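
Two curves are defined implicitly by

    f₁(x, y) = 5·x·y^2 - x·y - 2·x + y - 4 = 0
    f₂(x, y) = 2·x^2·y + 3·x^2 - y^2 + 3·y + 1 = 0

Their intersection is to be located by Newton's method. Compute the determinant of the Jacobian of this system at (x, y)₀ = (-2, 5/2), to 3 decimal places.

-1343.500

J = [[5·y^2 - y - 2, 10·x·y - x + 1], [4·x·y + 6·x, 2·x^2 - 2·y + 3]].
At the point, J = [[26.750, -47.000], [-32.000, 6.000]].
det J = -1343.500.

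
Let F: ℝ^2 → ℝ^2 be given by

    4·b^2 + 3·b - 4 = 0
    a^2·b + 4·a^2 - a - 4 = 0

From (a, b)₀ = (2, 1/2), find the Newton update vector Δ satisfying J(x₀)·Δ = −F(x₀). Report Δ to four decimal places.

(-0.7563, 0.2143)

At (2, 1/2): F = (-1.5000, 12.0000).
Jacobian J = [[0, 8·b + 3], [2·a·b + 8·a - 1, a^2]].
At the point, J = [[0.0000, 7.0000], [17.0000, 4.0000]] (det J = -119.0000).
Solving J·Δ = −F gives Δ = (-0.7563, 0.2143).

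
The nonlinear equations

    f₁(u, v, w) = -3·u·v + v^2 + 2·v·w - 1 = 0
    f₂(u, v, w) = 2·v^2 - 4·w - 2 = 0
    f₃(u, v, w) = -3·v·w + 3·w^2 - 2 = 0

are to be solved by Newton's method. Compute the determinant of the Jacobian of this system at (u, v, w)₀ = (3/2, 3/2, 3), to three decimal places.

-202.500

J = [[-3·v, -3·u + 2·v + 2·w, 2·v], [0, 4·v, -4], [0, -3·w, -3·v + 6·w]].
At the point, J = [[-4.500, 4.500, 3.000], [0.000, 6.000, -4.000], [0.000, -9.000, 13.500]].
det J = -202.500.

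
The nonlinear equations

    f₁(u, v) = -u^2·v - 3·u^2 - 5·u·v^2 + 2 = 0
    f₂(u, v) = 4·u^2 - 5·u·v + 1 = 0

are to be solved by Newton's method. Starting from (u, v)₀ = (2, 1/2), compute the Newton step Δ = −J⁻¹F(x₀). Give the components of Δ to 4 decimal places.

(-0.9165, -0.0373)

At (2, 1/2): F = (-14.5000, 12.0000).
Jacobian J = [[-2·u·v - 6·u - 5·v^2, -u^2 - 10·u·v], [8·u - 5·v, -5·u]].
At the point, J = [[-15.2500, -14.0000], [13.5000, -10.0000]] (det J = 341.5000).
Solving J·Δ = −F gives Δ = (-0.9165, -0.0373).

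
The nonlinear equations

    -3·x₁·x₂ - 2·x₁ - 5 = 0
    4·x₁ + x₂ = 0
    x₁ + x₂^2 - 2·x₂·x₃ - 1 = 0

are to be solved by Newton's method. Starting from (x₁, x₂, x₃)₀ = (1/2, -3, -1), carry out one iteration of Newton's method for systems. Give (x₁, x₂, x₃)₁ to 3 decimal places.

At (1/2, -3, -1): F = (-1.500, -1.000, 2.500).
Jacobian J = [[-3·x₂ - 2, -3·x₁, 0], [4, 1, 0], [1, 2·x₂ - 2·x₃, -2·x₂]].
At the point, J = [[7.000, -1.500, 0.000], [4.000, 1.000, 0.000], [1.000, -4.000, 6.000]] (det J = 78.000).
Solving J·Δ = −F gives Δ = (0.231, 0.077, -0.404).
Then the next iterate is (x₁, x₂, x₃)₁ = (0.731, -2.923, -1.404).

(0.731, -2.923, -1.404)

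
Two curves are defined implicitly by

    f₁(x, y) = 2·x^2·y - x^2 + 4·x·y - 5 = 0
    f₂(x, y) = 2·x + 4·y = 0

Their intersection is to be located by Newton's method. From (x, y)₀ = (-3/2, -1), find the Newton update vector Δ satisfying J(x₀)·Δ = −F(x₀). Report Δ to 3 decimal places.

(1.457, 1.022)

At (-3/2, -1): F = (-5.750, -7.000).
Jacobian J = [[4·x·y - 2·x + 4·y, 2·x^2 + 4·x], [2, 4]].
At the point, J = [[5.000, -1.500], [2.000, 4.000]] (det J = 23.000).
Solving J·Δ = −F gives Δ = (1.457, 1.022).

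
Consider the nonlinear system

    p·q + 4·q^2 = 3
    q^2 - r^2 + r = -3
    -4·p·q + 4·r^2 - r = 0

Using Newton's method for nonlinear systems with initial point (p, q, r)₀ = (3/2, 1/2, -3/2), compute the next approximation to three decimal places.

(4.500, 0.455, -1.364)

At (3/2, 1/2, -3/2): F = (-1.250, -0.500, 7.500).
Jacobian J = [[q, p + 8·q, 0], [0, 2·q, -2·r + 1], [-4·q, -4·p, 8·r - 1]].
At the point, J = [[0.500, 5.500, 0.000], [0.000, 1.000, 4.000], [-2.000, -6.000, -13.000]] (det J = -38.500).
Solving J·Δ = −F gives Δ = (3.000, -0.045, 0.136).
Then the next iterate is (p, q, r)₁ = (4.500, 0.455, -1.364).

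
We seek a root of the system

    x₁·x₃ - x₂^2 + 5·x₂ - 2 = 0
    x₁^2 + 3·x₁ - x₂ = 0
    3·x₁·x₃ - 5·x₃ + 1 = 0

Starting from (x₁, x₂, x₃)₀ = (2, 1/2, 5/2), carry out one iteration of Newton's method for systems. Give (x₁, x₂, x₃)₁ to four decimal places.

(-0.3387, -6.3710, 16.5403)

At (2, 1/2, 5/2): F = (5.2500, 9.5000, 3.5000).
Jacobian J = [[x₃, -2·x₂ + 5, x₁], [2·x₁ + 3, -1, 0], [3·x₃, 0, 3·x₁ - 5]].
At the point, J = [[2.5000, 4.0000, 2.0000], [7.0000, -1.0000, 0.0000], [7.5000, 0.0000, 1.0000]] (det J = -15.5000).
Solving J·Δ = −F gives Δ = (-2.3387, -6.8710, 14.0403).
Then the next iterate is (x₁, x₂, x₃)₁ = (-0.3387, -6.3710, 16.5403).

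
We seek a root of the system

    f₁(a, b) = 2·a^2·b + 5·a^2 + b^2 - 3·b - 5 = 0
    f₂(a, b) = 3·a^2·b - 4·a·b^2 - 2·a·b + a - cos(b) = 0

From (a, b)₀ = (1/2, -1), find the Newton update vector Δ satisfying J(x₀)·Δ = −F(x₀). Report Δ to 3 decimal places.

(-0.947, -0.687)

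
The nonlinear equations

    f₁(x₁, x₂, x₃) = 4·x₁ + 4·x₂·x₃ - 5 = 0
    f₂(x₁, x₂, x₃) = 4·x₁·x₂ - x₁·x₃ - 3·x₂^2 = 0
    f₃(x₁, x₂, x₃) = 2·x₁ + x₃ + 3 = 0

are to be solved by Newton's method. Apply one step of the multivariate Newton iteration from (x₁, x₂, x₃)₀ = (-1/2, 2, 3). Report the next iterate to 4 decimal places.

(-4.8833, -0.4667, 6.7667)

At (-1/2, 2, 3): F = (17.0000, -14.5000, 5.0000).
Jacobian J = [[4, 4·x₃, 4·x₂], [4·x₂ - x₃, 4·x₁ - 6·x₂, -x₁], [2, 0, 1]].
At the point, J = [[4.0000, 12.0000, 8.0000], [5.0000, -14.0000, 0.5000], [2.0000, 0.0000, 1.0000]] (det J = 120.0000).
Solving J·Δ = −F gives Δ = (-4.3833, -2.4667, 3.7667).
Then the next iterate is (x₁, x₂, x₃)₁ = (-4.8833, -0.4667, 6.7667).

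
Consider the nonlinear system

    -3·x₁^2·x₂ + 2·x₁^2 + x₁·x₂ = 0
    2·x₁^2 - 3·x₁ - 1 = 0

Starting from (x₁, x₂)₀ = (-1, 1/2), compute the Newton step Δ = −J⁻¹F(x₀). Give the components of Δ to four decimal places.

At (-1, 1/2): F = (0.0000, 4.0000).
Jacobian J = [[-6·x₁·x₂ + 4·x₁ + x₂, -3·x₁^2 + x₁], [4·x₁ - 3, 0]].
At the point, J = [[-0.5000, -4.0000], [-7.0000, 0.0000]] (det J = -28.0000).
Solving J·Δ = −F gives Δ = (0.5714, -0.0714).

(0.5714, -0.0714)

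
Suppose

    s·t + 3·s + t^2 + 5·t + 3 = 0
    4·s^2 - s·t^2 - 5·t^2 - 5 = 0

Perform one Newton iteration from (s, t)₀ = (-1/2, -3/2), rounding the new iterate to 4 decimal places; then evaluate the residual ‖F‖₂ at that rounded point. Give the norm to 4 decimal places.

5.7040

At (-1/2, -3/2): F = (-3.0000, -14.1250).
Jacobian J = [[t + 3, s + 2·t + 5], [8·s - t^2, -2·s·t - 10·t]].
At the point, J = [[1.5000, 1.5000], [-6.2500, 13.5000]] (det J = 29.6250).
Solving J·Δ = −F gives Δ = (0.6519, 1.3481).
Then the next iterate is (s, t)₁ = (0.1519, -0.1519).
Re-evaluating at (0.1519, -0.1519): F = (2.6962, -5.026578), so ‖F‖₂ = 5.7040.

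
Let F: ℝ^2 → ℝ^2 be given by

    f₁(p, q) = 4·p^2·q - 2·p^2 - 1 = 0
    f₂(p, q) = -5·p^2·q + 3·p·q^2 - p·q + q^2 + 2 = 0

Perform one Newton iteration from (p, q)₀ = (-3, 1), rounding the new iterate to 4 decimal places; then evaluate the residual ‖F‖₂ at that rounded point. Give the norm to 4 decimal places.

10.7075

At (-3, 1): F = (17.0000, -48.0000).
Jacobian J = [[8·p·q - 4·p, 4·p^2], [-10·p·q + 3·q^2 - q, -5·p^2 + 6·p·q - p + 2·q]].
At the point, J = [[-12.0000, 36.0000], [32.0000, -58.0000]] (det J = -456.0000).
Solving J·Δ = −F gives Δ = (1.6272, 0.0702).
Then the next iterate is (p, q)₁ = (-1.3728, 1.0702).
Re-evaluating at (-1.3728, 1.0702): F = (3.298350, -10.186807), so ‖F‖₂ = 10.7075.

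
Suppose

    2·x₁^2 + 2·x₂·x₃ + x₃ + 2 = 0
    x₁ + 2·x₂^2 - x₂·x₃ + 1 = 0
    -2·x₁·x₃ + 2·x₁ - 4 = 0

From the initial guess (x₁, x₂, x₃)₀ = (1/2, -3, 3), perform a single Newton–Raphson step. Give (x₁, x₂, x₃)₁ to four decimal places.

(-0.7330, -1.3958, 1.9318)

At (1/2, -3, 3): F = (-12.5000, 28.5000, -6.0000).
Jacobian J = [[4·x₁, 2·x₃, 2·x₂ + 1], [1, 4·x₂ - x₃, -x₂], [-2·x₃ + 2, 0, -2·x₁]].
At the point, J = [[2.0000, 6.0000, -5.0000], [1.0000, -15.0000, 3.0000], [-4.0000, 0.0000, -1.0000]] (det J = 264.0000).
Solving J·Δ = −F gives Δ = (-1.2330, 1.6042, -1.0682).
Then the next iterate is (x₁, x₂, x₃)₁ = (-0.7330, -1.3958, 1.9318).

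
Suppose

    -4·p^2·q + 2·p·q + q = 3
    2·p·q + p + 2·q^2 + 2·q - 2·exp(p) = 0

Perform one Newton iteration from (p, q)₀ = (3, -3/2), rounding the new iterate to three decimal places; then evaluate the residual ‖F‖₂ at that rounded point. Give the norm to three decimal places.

At (3, -3/2): F = (40.500, -44.67107).
Jacobian J = [[-8·p·q + 2·q, -4·p^2 + 2·p + 1], [2·q - 2·exp(p) + 1, 2·p + 4·q + 2]].
At the point, J = [[33.000, -29.000], [-42.17107, 2.000]] (det J = -1156.96114).
Solving J·Δ = −F gives Δ = (-1.050, 0.202).
Then the next iterate is (p, q)₁ = (1.950, -1.298).
Re-evaluating at (1.950, -1.298): F = (10.38238, -16.39597), so ‖F‖₂ = 19.407.

19.407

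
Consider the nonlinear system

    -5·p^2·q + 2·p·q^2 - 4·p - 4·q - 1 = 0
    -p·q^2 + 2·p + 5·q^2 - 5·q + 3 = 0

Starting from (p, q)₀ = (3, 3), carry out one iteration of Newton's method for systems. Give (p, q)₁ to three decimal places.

(2.059, 0.345)

At (3, 3): F = (-106.000, 12.000).
Jacobian J = [[-10·p·q + 2·q^2 - 4, -5·p^2 + 4·p·q - 4], [-q^2 + 2, -2·p·q + 10·q - 5]].
At the point, J = [[-76.000, -13.000], [-7.000, 7.000]] (det J = -623.000).
Solving J·Δ = −F gives Δ = (-0.941, -2.655).
Then the next iterate is (p, q)₁ = (2.059, 0.345).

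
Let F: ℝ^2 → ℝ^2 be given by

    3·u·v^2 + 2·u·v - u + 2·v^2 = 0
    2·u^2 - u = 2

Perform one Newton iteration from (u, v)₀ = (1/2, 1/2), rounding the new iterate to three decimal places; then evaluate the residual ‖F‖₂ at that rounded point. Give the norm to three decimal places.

8.422

At (1/2, 1/2): F = (0.875, -2.000).
Jacobian J = [[3·v^2 + 2·v - 1, 6·u·v + 2·u + 4·v], [4·u - 1, 0]].
At the point, J = [[0.750, 4.500], [1.000, 0.000]] (det J = -4.500).
Solving J·Δ = −F gives Δ = (2.000, -0.528).
Then the next iterate is (u, v)₁ = (2.500, -0.028).
Re-evaluating at (2.500, -0.028): F = (-2.63255, 8.000), so ‖F‖₂ = 8.422.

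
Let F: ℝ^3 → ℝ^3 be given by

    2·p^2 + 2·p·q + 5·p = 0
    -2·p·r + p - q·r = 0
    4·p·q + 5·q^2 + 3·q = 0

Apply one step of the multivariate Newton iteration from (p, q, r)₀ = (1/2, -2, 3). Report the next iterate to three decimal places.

(-0.176, -0.973, -0.797)

At (1/2, -2, 3): F = (1.000, 3.500, 10.000).
Jacobian J = [[4·p + 2·q + 5, 2·p, 0], [-2·r + 1, -r, -2·p - q], [4·q, 4·p + 10·q + 3, 0]].
At the point, J = [[3.000, 1.000, 0.000], [-5.000, -3.000, 1.000], [-8.000, -15.000, 0.000]] (det J = 37.000).
Solving J·Δ = −F gives Δ = (-0.676, 1.027, -3.797).
Then the next iterate is (p, q, r)₁ = (-0.176, -0.973, -0.797).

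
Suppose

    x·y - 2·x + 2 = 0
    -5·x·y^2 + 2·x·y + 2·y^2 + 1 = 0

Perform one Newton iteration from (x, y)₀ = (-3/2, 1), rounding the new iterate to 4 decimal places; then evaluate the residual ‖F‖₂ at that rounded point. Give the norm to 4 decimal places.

4.0167

At (-3/2, 1): F = (3.5000, 7.5000).
Jacobian J = [[y - 2, x], [-5·y^2 + 2·y, -10·x·y + 2·x + 4·y]].
At the point, J = [[-1.0000, -1.5000], [-3.0000, 16.0000]] (det J = -20.5000).
Solving J·Δ = −F gives Δ = (3.2805, 0.1463).
Then the next iterate is (x, y)₁ = (1.7805, 1.1463).
Re-evaluating at (1.7805, 1.1463): F = (0.479987, -3.987936), so ‖F‖₂ = 4.0167.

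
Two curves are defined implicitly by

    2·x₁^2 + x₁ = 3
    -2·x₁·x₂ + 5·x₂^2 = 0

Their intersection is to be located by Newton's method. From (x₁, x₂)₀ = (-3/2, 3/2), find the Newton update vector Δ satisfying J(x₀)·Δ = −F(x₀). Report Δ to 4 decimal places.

At (-3/2, 3/2): F = (0.0000, 15.7500).
Jacobian J = [[4·x₁ + 1, 0], [-2·x₂, -2·x₁ + 10·x₂]].
At the point, J = [[-5.0000, 0.0000], [-3.0000, 18.0000]] (det J = -90.0000).
Solving J·Δ = −F gives Δ = (0.0000, -0.8750).

(0.0000, -0.8750)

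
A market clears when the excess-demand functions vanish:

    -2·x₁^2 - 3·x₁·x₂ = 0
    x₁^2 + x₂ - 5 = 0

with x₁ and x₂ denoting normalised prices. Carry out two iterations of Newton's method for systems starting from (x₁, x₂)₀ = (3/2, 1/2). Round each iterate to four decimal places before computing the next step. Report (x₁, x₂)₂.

(3.0672, -2.8570)

At (3/2, 1/2): F = (-6.7500, -2.2500).
Jacobian J = [[-4·x₁ - 3·x₂, -3·x₁], [2·x₁, 1]].
At the point, J = [[-7.5000, -4.5000], [3.0000, 1.0000]] (det J = 6.0000).
Solving J·Δ = −F gives Δ = (2.8125, -6.1875).
Then the next iterate is (x₁, x₂)₁ = (4.3125, -5.6875).
Round to (4.3125, -5.6875) and repeat: F = (36.386719, 7.910156), J = [[-0.1875, -12.9375], [8.6250, 1.0000]].
Δ = (-1.2453, 2.8305), so (x₁, x₂)₂ = (3.0672, -2.8570).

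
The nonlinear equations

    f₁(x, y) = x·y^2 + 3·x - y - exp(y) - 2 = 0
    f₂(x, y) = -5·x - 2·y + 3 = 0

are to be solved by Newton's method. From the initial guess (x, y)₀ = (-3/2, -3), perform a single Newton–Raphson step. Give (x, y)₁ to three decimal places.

(4.663, -10.158)

At (-3/2, -3): F = (-17.04979, 16.500).
Jacobian J = [[y^2 + 3, 2·x·y - exp(y) - 1], [-5, -2]].
At the point, J = [[12.000, 7.95021], [-5.000, -2.000]] (det J = 15.75106).
Solving J·Δ = −F gives Δ = (6.163, -7.158).
Then the next iterate is (x, y)₁ = (4.663, -10.158).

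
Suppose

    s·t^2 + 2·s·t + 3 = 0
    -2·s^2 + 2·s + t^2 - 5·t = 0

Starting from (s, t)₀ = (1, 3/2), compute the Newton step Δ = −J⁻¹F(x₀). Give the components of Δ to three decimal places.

(19.500, -22.125)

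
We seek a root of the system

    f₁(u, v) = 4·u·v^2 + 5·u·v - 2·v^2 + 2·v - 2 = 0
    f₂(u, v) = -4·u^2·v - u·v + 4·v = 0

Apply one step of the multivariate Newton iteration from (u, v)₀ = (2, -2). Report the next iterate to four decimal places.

(0.8765, -2.7284)

At (2, -2): F = (-2.0000, 28.0000).
Jacobian J = [[4·v^2 + 5·v, 8·u·v + 5·u - 4·v + 2], [-8·u·v - v, -4·u^2 - u + 4]].
At the point, J = [[6.0000, -12.0000], [34.0000, -14.0000]] (det J = 324.0000).
Solving J·Δ = −F gives Δ = (-1.1235, -0.7284).
Then the next iterate is (u, v)₁ = (0.8765, -2.7284).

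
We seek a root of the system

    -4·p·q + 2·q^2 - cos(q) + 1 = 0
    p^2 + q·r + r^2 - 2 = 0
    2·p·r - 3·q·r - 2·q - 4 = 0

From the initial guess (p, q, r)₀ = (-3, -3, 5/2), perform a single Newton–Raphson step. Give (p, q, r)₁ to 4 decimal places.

At (-3, -3, 5/2): F = (-16.010008, 5.7500, 9.5000).
Jacobian J = [[-4·q, -4·p + 4·q + sin(q), 0], [2·p, r, q + 2·r], [2·r, -3·r - 2, 2·p - 3·q]].
At the point, J = [[12.0000, -0.141120, 0.0000], [-6.0000, 2.5000, 2.0000], [5.0000, -9.5000, 3.0000]] (det J = 314.048640).
Solving J·Δ = −F gives Δ = (1.3517, 1.4943, -0.6876).
Then the next iterate is (p, q, r)₁ = (-1.6483, -1.5057, 1.8124).

(-1.6483, -1.5057, 1.8124)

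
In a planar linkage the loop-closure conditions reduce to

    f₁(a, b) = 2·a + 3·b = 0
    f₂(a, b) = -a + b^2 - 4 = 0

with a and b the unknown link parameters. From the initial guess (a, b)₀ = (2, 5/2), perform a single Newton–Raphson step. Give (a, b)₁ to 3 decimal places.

At (2, 5/2): F = (11.500, 0.250).
Jacobian J = [[2, 3], [-1, 2·b]].
At the point, J = [[2.000, 3.000], [-1.000, 5.000]] (det J = 13.000).
Solving J·Δ = −F gives Δ = (-4.365, -0.923).
Then the next iterate is (a, b)₁ = (-2.365, 1.577).

(-2.365, 1.577)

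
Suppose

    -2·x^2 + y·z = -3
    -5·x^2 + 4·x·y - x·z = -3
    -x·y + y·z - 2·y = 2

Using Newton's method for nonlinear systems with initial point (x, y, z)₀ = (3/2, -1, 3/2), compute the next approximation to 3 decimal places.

(-0.696, -4.536, 6.375)

At (3/2, -1, 3/2): F = (-3.000, -16.500, 0.000).
Jacobian J = [[-4·x, z, y], [-10·x + 4·y - z, 4·x, -x], [-y, -x + z - 2, y]].
At the point, J = [[-6.000, 1.500, -1.000], [-20.500, 6.000, -1.500], [1.000, -2.000, -1.000]] (det J = -14.000).
Solving J·Δ = −F gives Δ = (-2.196, -3.536, 4.875).
Then the next iterate is (x, y, z)₁ = (-0.696, -4.536, 6.375).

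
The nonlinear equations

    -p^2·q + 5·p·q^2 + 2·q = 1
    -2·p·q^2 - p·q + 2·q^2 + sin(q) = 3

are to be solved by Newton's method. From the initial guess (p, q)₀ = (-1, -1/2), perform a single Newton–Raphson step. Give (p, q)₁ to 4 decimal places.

At (-1, -1/2): F = (-2.7500, -2.979426).
Jacobian J = [[-2·p·q + 5·q^2, -p^2 + 10·p·q + 2], [-2·q^2 - q, -4·p·q - p + 4·q + cos(q)]].
At the point, J = [[0.2500, 6.0000], [0.0000, -2.122417]] (det J = -0.530604).
Solving J·Δ = −F gives Δ = (44.6909, -1.4038).
Then the next iterate is (p, q)₁ = (43.6909, -1.9038).

(43.6909, -1.9038)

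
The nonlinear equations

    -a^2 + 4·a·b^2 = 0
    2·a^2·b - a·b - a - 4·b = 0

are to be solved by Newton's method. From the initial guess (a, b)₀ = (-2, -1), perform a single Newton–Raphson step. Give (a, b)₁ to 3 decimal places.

At (-2, -1): F = (-12.000, -4.000).
Jacobian J = [[-2·a + 4·b^2, 8·a·b], [4·a·b - b - 1, 2·a^2 - a - 4]].
At the point, J = [[8.000, 16.000], [8.000, 6.000]] (det J = -80.000).
Solving J·Δ = −F gives Δ = (-0.100, 0.800).
Then the next iterate is (a, b)₁ = (-2.100, -0.200).

(-2.100, -0.200)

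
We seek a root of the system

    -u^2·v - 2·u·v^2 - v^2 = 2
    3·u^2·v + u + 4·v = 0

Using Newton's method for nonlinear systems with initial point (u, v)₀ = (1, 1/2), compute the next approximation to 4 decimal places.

(1.8636, -0.6364)

At (1, 1/2): F = (-3.2500, 4.5000).
Jacobian J = [[-2·u·v - 2·v^2, -u^2 - 4·u·v - 2·v], [6·u·v + 1, 3·u^2 + 4]].
At the point, J = [[-1.5000, -4.0000], [4.0000, 7.0000]] (det J = 5.5000).
Solving J·Δ = −F gives Δ = (0.8636, -1.1364).
Then the next iterate is (u, v)₁ = (1.8636, -0.6364).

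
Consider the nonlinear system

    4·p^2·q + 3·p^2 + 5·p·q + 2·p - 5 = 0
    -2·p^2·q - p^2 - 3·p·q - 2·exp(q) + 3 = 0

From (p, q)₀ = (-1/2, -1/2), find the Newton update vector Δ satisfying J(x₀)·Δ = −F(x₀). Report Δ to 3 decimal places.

(-0.978, -2.022)

At (-1/2, -1/2): F = (-4.500, 1.03694).
Jacobian J = [[8·p·q + 6·p + 5·q + 2, 4·p^2 + 5·p], [-4·p·q - 2·p - 3·q, -2·p^2 - 3·p - 2·exp(q)]].
At the point, J = [[-1.500, -1.500], [1.500, -0.21306]] (det J = 2.56959).
Solving J·Δ = −F gives Δ = (-0.978, -2.022).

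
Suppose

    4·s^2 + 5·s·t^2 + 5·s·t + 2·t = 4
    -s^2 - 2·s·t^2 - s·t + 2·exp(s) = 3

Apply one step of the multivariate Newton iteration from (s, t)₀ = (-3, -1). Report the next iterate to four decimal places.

(-2.0821, -1.4688)

At (-3, -1): F = (30.0000, -8.900426).
Jacobian J = [[8·s + 5·t^2 + 5·t, 10·s·t + 5·s + 2], [-2·s - 2·t^2 - t + 2·exp(s), -4·s·t - s]].
At the point, J = [[-24.0000, 17.0000], [5.099574, -9.0000]] (det J = 129.307240).
Solving J·Δ = −F gives Δ = (0.9179, -0.4688).
Then the next iterate is (s, t)₁ = (-2.0821, -1.4688).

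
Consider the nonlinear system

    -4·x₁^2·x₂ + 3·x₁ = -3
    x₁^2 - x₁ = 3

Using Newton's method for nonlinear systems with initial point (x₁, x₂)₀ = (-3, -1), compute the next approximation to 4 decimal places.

(-1.7143, -0.9167)

At (-3, -1): F = (30.0000, 9.0000).
Jacobian J = [[-8·x₁·x₂ + 3, -4·x₁^2], [2·x₁ - 1, 0]].
At the point, J = [[-21.0000, -36.0000], [-7.0000, 0.0000]] (det J = -252.0000).
Solving J·Δ = −F gives Δ = (1.2857, 0.0833).
Then the next iterate is (x₁, x₂)₁ = (-1.7143, -0.9167).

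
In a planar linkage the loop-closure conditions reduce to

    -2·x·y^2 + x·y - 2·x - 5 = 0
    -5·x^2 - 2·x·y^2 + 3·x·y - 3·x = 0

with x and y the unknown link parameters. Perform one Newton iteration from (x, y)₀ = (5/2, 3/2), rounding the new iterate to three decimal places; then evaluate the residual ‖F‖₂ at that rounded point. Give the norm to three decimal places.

14.373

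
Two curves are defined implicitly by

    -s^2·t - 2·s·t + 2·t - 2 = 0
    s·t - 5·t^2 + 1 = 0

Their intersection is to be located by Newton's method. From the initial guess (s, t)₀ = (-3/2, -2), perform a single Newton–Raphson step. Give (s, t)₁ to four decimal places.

(-4.5079, -1.4603)

At (-3/2, -2): F = (-7.5000, -16.0000).
Jacobian J = [[-2·s·t - 2·t, -s^2 - 2·s + 2], [t, s - 10·t]].
At the point, J = [[-2.0000, 2.7500], [-2.0000, 18.5000]] (det J = -31.5000).
Solving J·Δ = −F gives Δ = (-3.0079, 0.5397).
Then the next iterate is (s, t)₁ = (-4.5079, -1.4603).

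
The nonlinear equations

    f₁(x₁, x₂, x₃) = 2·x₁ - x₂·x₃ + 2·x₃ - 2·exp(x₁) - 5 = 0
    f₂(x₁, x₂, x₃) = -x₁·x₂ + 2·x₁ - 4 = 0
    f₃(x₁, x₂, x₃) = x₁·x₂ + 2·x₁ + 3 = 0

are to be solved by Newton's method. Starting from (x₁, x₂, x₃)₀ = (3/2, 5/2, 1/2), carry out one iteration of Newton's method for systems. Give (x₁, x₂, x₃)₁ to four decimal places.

(0.2500, -0.2500, -1.7683)

At (3/2, 5/2, 1/2): F = (-11.213378, -4.7500, 9.7500).
Jacobian J = [[-2·exp(x₁) + 2, -x₃, -x₂ + 2], [-x₂ + 2, -x₁, 0], [x₂ + 2, x₁, 0]].
At the point, J = [[-6.963378, -0.5000, -0.5000], [-0.5000, -1.5000, 0.0000], [4.5000, 1.5000, 0.0000]] (det J = -3.0000).
Solving J·Δ = −F gives Δ = (-1.2500, -2.7500, -2.2683).
Then the next iterate is (x₁, x₂, x₃)₁ = (0.2500, -0.2500, -1.7683).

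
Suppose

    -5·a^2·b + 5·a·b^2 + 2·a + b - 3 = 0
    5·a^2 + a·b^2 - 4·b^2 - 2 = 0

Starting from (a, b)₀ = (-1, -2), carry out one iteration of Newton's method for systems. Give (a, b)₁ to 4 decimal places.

(-0.5000, -1.0000)

At (-1, -2): F = (-17.0000, -17.0000).
Jacobian J = [[-10·a·b + 5·b^2 + 2, -5·a^2 + 10·a·b + 1], [10·a + b^2, 2·a·b - 8·b]].
At the point, J = [[2.0000, 16.0000], [-6.0000, 20.0000]] (det J = 136.0000).
Solving J·Δ = −F gives Δ = (0.5000, 1.0000).
Then the next iterate is (a, b)₁ = (-0.5000, -1.0000).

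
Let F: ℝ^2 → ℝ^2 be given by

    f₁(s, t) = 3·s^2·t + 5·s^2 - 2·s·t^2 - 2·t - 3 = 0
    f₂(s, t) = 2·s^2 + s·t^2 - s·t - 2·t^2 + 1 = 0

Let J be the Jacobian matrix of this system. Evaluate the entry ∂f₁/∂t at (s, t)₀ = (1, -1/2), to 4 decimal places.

∂f₁/∂t = 3·s^2 - 4·s·t - 2.
At (1, -1/2) this is 3.0000.

3.0000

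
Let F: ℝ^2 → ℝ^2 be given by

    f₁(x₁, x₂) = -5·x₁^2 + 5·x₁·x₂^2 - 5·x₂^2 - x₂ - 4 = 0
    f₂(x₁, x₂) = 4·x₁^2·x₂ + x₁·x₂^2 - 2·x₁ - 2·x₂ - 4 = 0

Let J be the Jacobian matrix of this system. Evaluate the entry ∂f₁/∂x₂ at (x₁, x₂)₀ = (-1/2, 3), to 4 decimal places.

∂f₁/∂x₂ = 10·x₁·x₂ - 10·x₂ - 1.
At (-1/2, 3) this is -46.0000.

-46.0000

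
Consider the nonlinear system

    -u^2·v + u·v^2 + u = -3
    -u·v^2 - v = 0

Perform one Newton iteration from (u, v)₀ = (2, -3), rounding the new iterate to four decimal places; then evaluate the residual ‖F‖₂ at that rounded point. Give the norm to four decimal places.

8.6189

At (2, -3): F = (35.0000, -15.0000).
Jacobian J = [[-2·u·v + v^2 + 1, -u^2 + 2·u·v], [-v^2, -2·u·v - 1]].
At the point, J = [[22.0000, -16.0000], [-9.0000, 11.0000]] (det J = 98.0000).
Solving J·Δ = −F gives Δ = (-1.4796, 0.1531).
Then the next iterate is (u, v)₁ = (0.5204, -2.8469).
Re-evaluating at (0.5204, -2.8469): F = (8.509145, -1.370859), so ‖F‖₂ = 8.6189.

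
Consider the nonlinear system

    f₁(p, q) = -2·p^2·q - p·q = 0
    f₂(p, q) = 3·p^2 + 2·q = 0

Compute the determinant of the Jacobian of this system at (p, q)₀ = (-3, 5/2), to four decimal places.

J = [[-4·p·q - q, -2·p^2 - p], [6·p, 2]].
At the point, J = [[27.5000, -15.0000], [-18.0000, 2.0000]].
det J = -215.0000.

-215.0000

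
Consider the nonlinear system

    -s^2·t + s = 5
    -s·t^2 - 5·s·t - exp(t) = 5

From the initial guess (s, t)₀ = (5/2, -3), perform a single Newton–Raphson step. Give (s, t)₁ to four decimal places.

At (5/2, -3): F = (16.2500, 9.950213).
Jacobian J = [[-2·s·t + 1, -s^2], [-t^2 - 5·t, -2·s·t - 5·s - exp(t)]].
At the point, J = [[16.0000, -6.2500], [6.0000, 2.450213]] (det J = 76.703407).
Solving J·Δ = −F gives Δ = (-1.3299, -0.8044).
Then the next iterate is (s, t)₁ = (1.1701, -3.8044).

(1.1701, -3.8044)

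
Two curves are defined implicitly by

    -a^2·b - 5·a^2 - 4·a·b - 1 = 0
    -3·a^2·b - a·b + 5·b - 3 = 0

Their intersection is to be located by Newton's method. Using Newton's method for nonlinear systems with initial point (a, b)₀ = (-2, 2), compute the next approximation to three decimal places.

At (-2, 2): F = (-13.000, -13.000).
Jacobian J = [[-2·a·b - 10·a - 4·b, -a^2 - 4·a], [-6·a·b - b, -3·a^2 - a + 5]].
At the point, J = [[20.000, 4.000], [22.000, -5.000]] (det J = -188.000).
Solving J·Δ = −F gives Δ = (0.622, 0.138).
Then the next iterate is (a, b)₁ = (-1.378, 2.138).

(-1.378, 2.138)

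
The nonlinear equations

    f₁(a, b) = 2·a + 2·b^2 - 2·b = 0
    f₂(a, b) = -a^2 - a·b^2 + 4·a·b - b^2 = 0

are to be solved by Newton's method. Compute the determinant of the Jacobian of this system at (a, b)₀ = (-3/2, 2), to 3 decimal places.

J = [[2, 4·b - 2], [-2·a - b^2 + 4·b, -2·a·b + 4·a - 2·b]].
At the point, J = [[2.000, 6.000], [7.000, -4.000]].
det J = -50.000.

-50.000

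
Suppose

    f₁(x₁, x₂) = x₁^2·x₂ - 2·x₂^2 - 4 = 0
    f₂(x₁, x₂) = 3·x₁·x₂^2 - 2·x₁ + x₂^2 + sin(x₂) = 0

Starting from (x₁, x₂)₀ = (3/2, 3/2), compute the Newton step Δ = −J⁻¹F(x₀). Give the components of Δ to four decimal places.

(0.4982, -0.7688)

At (3/2, 3/2): F = (-5.1250, 10.372495).
Jacobian J = [[2·x₁·x₂, x₁^2 - 4·x₂], [3·x₂^2 - 2, 6·x₁·x₂ + 2·x₂ + cos(x₂)]].
At the point, J = [[4.5000, -3.7500], [4.7500, 16.570737]] (det J = 92.380817).
Solving J·Δ = −F gives Δ = (0.4982, -0.7688).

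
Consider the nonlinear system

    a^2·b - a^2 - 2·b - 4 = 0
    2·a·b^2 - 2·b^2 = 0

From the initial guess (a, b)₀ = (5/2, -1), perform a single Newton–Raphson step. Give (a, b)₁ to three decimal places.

(1.058, -0.981)

At (5/2, -1): F = (-14.500, 3.000).
Jacobian J = [[2·a·b - 2·a, a^2 - 2], [2·b^2, 4·a·b - 4·b]].
At the point, J = [[-10.000, 4.250], [2.000, -6.000]] (det J = 51.500).
Solving J·Δ = −F gives Δ = (-1.442, 0.019).
Then the next iterate is (a, b)₁ = (1.058, -0.981).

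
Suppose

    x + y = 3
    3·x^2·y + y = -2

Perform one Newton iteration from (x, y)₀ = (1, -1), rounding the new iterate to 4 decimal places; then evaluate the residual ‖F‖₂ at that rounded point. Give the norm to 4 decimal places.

At (1, -1): F = (-3.0000, -2.0000).
Jacobian J = [[1, 1], [6·x·y, 3·x^2 + 1]].
At the point, J = [[1.0000, 1.0000], [-6.0000, 4.0000]] (det J = 10.0000).
Solving J·Δ = −F gives Δ = (1.0000, 2.0000).
Then the next iterate is (x, y)₁ = (2.0000, 1.0000).
Re-evaluating at (2.0000, 1.0000): F = (0.0000, 15.0000), so ‖F‖₂ = 15.0000.

15.0000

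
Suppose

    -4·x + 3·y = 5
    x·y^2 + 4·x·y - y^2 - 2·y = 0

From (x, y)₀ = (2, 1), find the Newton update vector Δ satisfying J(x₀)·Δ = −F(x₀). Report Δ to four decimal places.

(-2.1489, 0.4681)

At (2, 1): F = (-10.0000, 7.0000).
Jacobian J = [[-4, 3], [y^2 + 4·y, 2·x·y + 4·x - 2·y - 2]].
At the point, J = [[-4.0000, 3.0000], [5.0000, 8.0000]] (det J = -47.0000).
Solving J·Δ = −F gives Δ = (-2.1489, 0.4681).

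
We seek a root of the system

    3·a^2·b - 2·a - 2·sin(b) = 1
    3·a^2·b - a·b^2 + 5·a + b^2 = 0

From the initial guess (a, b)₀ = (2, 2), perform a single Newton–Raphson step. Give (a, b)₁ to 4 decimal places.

(0.2907, 3.5915)

At (2, 2): F = (17.181405, 30.0000).
Jacobian J = [[6·a·b - 2, 3·a^2 - 2·cos(b)], [6·a·b - b^2 + 5, 3·a^2 - 2·a·b + 2·b]].
At the point, J = [[22.0000, 12.832294], [25.0000, 8.0000]] (det J = -144.807342).
Solving J·Δ = −F gives Δ = (-1.7093, 1.5915).
Then the next iterate is (a, b)₁ = (0.2907, 3.5915).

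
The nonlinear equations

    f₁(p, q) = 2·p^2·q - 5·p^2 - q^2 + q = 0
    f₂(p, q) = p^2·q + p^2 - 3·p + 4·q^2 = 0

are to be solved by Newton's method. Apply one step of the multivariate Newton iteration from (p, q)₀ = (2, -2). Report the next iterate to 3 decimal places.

At (2, -2): F = (-42.000, 6.000).
Jacobian J = [[4·p·q - 10·p, 2·p^2 - 2·q + 1], [2·p·q + 2·p - 3, p^2 + 8·q]].
At the point, J = [[-36.000, 13.000], [-7.000, -12.000]] (det J = 523.000).
Solving J·Δ = −F gives Δ = (-0.815, 0.975).
Then the next iterate is (p, q)₁ = (1.185, -1.025).

(1.185, -1.025)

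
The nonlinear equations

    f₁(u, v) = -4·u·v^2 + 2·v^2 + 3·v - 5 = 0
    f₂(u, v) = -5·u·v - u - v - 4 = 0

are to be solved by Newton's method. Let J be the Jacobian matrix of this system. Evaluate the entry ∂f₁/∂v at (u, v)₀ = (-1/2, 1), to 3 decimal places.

11.000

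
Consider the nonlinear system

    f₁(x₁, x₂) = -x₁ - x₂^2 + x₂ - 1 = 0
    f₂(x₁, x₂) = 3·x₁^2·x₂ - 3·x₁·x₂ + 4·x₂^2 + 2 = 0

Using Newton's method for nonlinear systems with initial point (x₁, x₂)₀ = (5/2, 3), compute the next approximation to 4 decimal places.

At (5/2, 3): F = (-9.5000, 71.7500).
Jacobian J = [[-1, -2·x₂ + 1], [6·x₁·x₂ - 3·x₂, 3·x₁^2 - 3·x₁ + 8·x₂]].
At the point, J = [[-1.0000, -5.0000], [36.0000, 35.2500]] (det J = 144.7500).
Solving J·Δ = −F gives Δ = (-0.1649, -1.8670).
Then the next iterate is (x₁, x₂)₁ = (2.3351, 1.1330).

(2.3351, 1.1330)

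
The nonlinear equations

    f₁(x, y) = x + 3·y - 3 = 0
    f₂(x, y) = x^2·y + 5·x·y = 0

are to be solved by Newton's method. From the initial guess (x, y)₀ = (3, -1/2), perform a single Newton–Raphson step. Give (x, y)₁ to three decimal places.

(3.000, 0.000)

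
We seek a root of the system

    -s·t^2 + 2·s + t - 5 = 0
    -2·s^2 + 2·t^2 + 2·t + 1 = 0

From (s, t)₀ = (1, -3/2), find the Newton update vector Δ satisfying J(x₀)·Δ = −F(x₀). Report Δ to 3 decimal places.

At (1, -3/2): F = (-6.750, 0.500).
Jacobian J = [[-t^2 + 2, -2·s·t + 1], [-4·s, 4·t + 2]].
At the point, J = [[-0.250, 4.000], [-4.000, -4.000]] (det J = 17.000).
Solving J·Δ = −F gives Δ = (-1.471, 1.596).

(-1.471, 1.596)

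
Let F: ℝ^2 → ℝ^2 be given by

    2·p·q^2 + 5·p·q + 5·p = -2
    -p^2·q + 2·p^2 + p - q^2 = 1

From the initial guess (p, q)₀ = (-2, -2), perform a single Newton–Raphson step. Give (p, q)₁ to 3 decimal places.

At (-2, -2): F = (-4.000, 9.000).
Jacobian J = [[2·q^2 + 5·q + 5, 4·p·q + 5·p], [-2·p·q + 4·p + 1, -p^2 - 2·q]].
At the point, J = [[3.000, 6.000], [-15.000, 0.000]] (det J = 90.000).
Solving J·Δ = −F gives Δ = (0.600, 0.367).
Then the next iterate is (p, q)₁ = (-1.400, -1.633).

(-1.400, -1.633)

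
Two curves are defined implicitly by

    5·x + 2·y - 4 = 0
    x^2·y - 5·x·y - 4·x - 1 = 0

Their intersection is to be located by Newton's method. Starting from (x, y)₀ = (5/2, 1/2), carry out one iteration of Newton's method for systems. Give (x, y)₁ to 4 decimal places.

(1.1613, -0.9032)

At (5/2, 1/2): F = (9.5000, -14.1250).
Jacobian J = [[5, 2], [2·x·y - 5·y - 4, x^2 - 5·x]].
At the point, J = [[5.0000, 2.0000], [-4.0000, -6.2500]] (det J = -23.2500).
Solving J·Δ = −F gives Δ = (-1.3387, -1.4032).
Then the next iterate is (x, y)₁ = (1.1613, -0.9032).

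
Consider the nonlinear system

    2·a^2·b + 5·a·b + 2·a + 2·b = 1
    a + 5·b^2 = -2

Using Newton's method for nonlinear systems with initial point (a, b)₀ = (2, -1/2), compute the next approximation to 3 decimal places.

At (2, -1/2): F = (-7.000, 5.250).
Jacobian J = [[4·a·b + 5·b + 2, 2·a^2 + 5·a + 2], [1, 10·b]].
At the point, J = [[-4.500, 20.000], [1.000, -5.000]] (det J = 2.500).
Solving J·Δ = −F gives Δ = (28.000, 6.650).
Then the next iterate is (a, b)₁ = (30.000, 6.150).

(30.000, 6.150)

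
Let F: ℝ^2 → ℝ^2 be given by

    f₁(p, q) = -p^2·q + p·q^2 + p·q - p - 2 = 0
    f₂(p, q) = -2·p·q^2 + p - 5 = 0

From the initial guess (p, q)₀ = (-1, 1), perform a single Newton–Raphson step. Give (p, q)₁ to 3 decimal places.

(3.000, 3.000)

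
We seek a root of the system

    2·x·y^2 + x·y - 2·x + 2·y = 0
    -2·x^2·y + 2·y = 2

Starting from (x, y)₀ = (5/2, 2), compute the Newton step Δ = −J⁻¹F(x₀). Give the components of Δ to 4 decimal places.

(-0.7672, -0.7291)

At (5/2, 2): F = (24.0000, -23.0000).
Jacobian J = [[2·y^2 + y - 2, 4·x·y + x + 2], [-4·x·y, -2·x^2 + 2]].
At the point, J = [[8.0000, 24.5000], [-20.0000, -10.5000]] (det J = 406.0000).
Solving J·Δ = −F gives Δ = (-0.7672, -0.7291).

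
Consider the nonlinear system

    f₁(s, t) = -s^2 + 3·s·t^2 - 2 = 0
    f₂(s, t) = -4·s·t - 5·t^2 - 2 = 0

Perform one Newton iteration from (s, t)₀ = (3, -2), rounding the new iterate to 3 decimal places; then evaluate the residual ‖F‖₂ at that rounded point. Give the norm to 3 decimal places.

At (3, -2): F = (25.000, 2.000).
Jacobian J = [[-2·s + 3·t^2, 6·s·t], [-4·t, -4·s - 10·t]].
At the point, J = [[6.000, -36.000], [8.000, 8.000]] (det J = 336.000).
Solving J·Δ = −F gives Δ = (-0.810, 0.560).
Then the next iterate is (s, t)₁ = (2.190, -1.440).
Re-evaluating at (2.190, -1.440): F = (6.82745, 0.24640), so ‖F‖₂ = 6.832.

6.832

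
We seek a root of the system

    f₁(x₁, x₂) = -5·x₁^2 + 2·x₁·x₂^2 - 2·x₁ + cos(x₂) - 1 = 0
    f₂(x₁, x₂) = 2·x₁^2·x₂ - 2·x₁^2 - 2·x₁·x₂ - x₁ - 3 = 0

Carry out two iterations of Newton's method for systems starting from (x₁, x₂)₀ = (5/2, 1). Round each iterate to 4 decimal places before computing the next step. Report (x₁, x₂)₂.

(3.1864, 3.6338)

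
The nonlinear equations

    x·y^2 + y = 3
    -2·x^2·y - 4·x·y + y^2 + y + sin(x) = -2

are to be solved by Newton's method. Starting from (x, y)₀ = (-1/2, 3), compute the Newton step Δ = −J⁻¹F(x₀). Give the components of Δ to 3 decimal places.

(0.033, -2.100)

At (-1/2, 3): F = (-4.500, 18.02057).
Jacobian J = [[y^2, 2·x·y + 1], [-4·x·y - 4·y + cos(x), -2·x^2 - 4·x + 2·y + 1]].
At the point, J = [[9.000, -2.000], [-5.12242, 8.500]] (det J = 66.25517).
Solving J·Δ = −F gives Δ = (0.033, -2.100).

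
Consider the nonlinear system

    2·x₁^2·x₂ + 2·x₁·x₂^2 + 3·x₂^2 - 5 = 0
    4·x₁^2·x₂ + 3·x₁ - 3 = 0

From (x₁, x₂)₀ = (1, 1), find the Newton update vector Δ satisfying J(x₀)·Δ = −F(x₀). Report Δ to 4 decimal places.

At (1, 1): F = (2.0000, 4.0000).
Jacobian J = [[4·x₁·x₂ + 2·x₂^2, 2·x₁^2 + 4·x₁·x₂ + 6·x₂], [8·x₁·x₂ + 3, 4·x₁^2]].
At the point, J = [[6.0000, 12.0000], [11.0000, 4.0000]] (det J = -108.0000).
Solving J·Δ = −F gives Δ = (-0.3704, 0.0185).

(-0.3704, 0.0185)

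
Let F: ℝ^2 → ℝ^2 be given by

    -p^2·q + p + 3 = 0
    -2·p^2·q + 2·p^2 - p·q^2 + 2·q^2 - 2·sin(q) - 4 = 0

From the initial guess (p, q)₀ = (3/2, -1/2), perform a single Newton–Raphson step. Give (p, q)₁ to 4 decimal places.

(11.9914, 13.6571)

At (3/2, -1/2): F = (5.6250, 3.833851).
Jacobian J = [[-2·p·q + 1, -p^2], [-4·p·q + 4·p - q^2, -2·p^2 - 2·p·q + 4·q - 2·cos(q)]].
At the point, J = [[2.5000, -2.2500], [8.7500, -6.755165]] (det J = 2.799587).
Solving J·Δ = −F gives Δ = (10.4914, 14.1571).
Then the next iterate is (p, q)₁ = (11.9914, 13.6571).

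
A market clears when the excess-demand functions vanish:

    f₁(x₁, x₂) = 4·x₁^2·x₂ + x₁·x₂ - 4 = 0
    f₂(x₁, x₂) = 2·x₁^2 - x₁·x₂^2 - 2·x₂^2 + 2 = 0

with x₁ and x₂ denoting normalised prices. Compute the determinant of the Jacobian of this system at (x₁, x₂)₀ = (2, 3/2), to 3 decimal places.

-409.500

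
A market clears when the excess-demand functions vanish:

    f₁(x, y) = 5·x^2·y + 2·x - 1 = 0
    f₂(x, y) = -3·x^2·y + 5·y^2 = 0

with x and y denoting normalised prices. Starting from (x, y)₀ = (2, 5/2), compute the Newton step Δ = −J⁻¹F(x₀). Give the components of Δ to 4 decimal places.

(-0.5204, -1.2970)

At (2, 5/2): F = (53.0000, 1.2500).
Jacobian J = [[10·x·y + 2, 5·x^2], [-6·x·y, -3·x^2 + 10·y]].
At the point, J = [[52.0000, 20.0000], [-30.0000, 13.0000]] (det J = 1276.0000).
Solving J·Δ = −F gives Δ = (-0.5204, -1.2970).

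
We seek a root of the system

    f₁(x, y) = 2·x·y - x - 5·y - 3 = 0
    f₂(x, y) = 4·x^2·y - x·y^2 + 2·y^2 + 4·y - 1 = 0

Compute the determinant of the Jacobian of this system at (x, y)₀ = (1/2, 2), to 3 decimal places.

49.000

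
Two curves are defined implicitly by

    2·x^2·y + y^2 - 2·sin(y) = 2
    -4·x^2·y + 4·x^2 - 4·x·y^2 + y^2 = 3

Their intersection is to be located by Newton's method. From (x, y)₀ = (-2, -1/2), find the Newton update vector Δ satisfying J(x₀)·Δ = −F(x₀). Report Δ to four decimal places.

(0.0695, 0.8605)

At (-2, -1/2): F = (-4.791149, 23.2500).
Jacobian J = [[4·x·y, 2·x^2 + 2·y - 2·cos(y)], [-8·x·y + 8·x - 4·y^2, -4·x^2 - 8·x·y + 2·y]].
At the point, J = [[4.0000, 5.244835], [-25.0000, -25.0000]] (det J = 31.120872).
Solving J·Δ = −F gives Δ = (0.0695, 0.8605).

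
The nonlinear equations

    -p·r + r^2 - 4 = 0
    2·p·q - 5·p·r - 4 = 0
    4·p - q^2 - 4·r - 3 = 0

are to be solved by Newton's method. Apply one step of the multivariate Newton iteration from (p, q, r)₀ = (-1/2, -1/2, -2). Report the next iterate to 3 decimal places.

(-0.062, -5.144, -2.035)

At (-1/2, -1/2, -2): F = (-1.000, -8.500, 2.750).
Jacobian J = [[-r, 0, -p + 2·r], [2·q - 5·r, 2·p, -5·p], [4, -2·q, -4]].
At the point, J = [[2.000, 0.000, -3.500], [9.000, -1.000, 2.500], [4.000, 1.000, -4.000]] (det J = -42.500).
Solving J·Δ = −F gives Δ = (0.438, -4.644, -0.035).
Then the next iterate is (p, q, r)₁ = (-0.062, -5.144, -2.035).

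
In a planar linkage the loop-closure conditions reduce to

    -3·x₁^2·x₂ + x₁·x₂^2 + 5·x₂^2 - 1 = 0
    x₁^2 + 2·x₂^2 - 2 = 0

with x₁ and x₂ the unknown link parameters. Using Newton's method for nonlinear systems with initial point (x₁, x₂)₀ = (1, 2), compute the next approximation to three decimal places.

(0.896, 1.151)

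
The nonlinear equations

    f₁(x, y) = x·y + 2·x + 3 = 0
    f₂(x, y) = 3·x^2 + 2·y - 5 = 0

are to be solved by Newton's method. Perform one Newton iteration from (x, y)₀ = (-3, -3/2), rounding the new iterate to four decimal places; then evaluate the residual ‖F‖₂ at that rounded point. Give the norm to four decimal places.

3.9228

At (-3, -3/2): F = (1.5000, 19.0000).
Jacobian J = [[y + 2, x], [6·x, 2]].
At the point, J = [[0.5000, -3.0000], [-18.0000, 2.0000]] (det J = -53.0000).
Solving J·Δ = −F gives Δ = (1.1321, 0.6887).
Then the next iterate is (x, y)₁ = (-1.8679, -0.8113).
Re-evaluating at (-1.8679, -0.8113): F = (0.779627, 3.844551), so ‖F‖₂ = 3.9228.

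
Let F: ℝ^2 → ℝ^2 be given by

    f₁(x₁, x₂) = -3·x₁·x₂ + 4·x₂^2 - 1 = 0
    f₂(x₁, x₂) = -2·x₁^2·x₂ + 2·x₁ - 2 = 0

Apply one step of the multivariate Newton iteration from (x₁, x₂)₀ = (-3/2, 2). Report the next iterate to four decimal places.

(-0.8115, 1.0308)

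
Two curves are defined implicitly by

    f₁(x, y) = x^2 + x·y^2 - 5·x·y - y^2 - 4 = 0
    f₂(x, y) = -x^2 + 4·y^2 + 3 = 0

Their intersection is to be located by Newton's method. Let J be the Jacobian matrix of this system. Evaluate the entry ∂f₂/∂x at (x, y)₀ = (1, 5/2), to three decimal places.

∂f₂/∂x = -2·x.
At (1, 5/2) this is -2.000.

-2.000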